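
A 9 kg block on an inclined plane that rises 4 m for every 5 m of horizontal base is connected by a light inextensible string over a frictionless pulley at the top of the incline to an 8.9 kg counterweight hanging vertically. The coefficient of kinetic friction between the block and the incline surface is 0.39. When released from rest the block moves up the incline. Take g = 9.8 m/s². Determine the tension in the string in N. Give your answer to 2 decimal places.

84.60 N

For the block on the incline: the weight component along the slope is m₁g sin 38.66° = 9 × 9.8 × 0.6247 = 55.099 N and the normal force is N = m₁g cos 38.66° = 68.873 N.
Kinetic friction opposes the block's motion up the incline: f = μN = 0.39 × 68.873 = 26.860 N acting down the slope.
Newton's second law for the block (up-slope positive): T − 55.099 − 26.860 = 9 a. For the hanging counterweight (downward positive): 8.9 × 9.8 − T = 8.9 a.
Adding the two equations eliminates T: 5.261 = 17.9 a, so a = 0.2939 m/s².
Then from the hanging counterweight's equation, T = 8.9 × (9.8 − 0.2939) = 84.604 N.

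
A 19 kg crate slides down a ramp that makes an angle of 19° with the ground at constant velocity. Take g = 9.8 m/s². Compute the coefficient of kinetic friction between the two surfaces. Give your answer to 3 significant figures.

At constant velocity the net force along the incline is zero: mg sin 19° = μ mg cos 19°.
So μ = tan 19° = 0.3256 / 0.9455 = 0.3444.

0.344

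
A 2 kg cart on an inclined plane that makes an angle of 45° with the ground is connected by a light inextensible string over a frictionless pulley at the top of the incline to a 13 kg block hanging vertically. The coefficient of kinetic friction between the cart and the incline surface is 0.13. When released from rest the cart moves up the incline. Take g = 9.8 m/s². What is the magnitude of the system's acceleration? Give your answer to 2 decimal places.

For the cart on the incline: the weight component along the slope is m₁g sin 45° = 2 × 9.8 × 0.7071 = 13.859 N and the normal force is N = m₁g cos 45° = 13.859 N.
Kinetic friction opposes the cart's motion up the incline: f = μN = 0.13 × 13.859 = 1.802 N acting down the slope.
Newton's second law for the cart (up-slope positive): T − 13.859 − 1.802 = 2 a. For the hanging block (downward positive): 13 × 9.8 − T = 13 a.
Adding the two equations eliminates T: 111.739 = 15 a, so a = 7.4493 m/s².

7.45 m/s²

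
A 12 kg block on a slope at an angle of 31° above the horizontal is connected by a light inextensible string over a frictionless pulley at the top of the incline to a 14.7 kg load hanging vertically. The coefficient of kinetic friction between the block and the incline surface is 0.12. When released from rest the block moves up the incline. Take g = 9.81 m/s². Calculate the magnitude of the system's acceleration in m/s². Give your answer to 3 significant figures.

For the block on the incline: the weight component along the slope is m₁g sin 31° = 12 × 9.81 × 0.5150 = 60.626 N and the normal force is N = m₁g cos 31° = 100.906 N.
Kinetic friction opposes the block's motion up the incline: f = μN = 0.12 × 100.906 = 12.109 N acting down the slope.
Newton's second law for the block (up-slope positive): T − 60.626 − 12.109 = 12 a. For the hanging load (downward positive): 14.7 × 9.81 − T = 14.7 a.
Adding the two equations eliminates T: 71.472 = 26.7 a, so a = 2.6769 m/s².

2.68 m/s²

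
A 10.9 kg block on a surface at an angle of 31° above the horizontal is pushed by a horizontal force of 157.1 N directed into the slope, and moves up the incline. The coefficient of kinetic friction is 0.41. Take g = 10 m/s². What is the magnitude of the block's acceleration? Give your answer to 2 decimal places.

0.65 m/s²

The horizontal push has components F cos 31° = 157.1 × 0.8572 = 134.666 N up the incline and F sin 31° = 157.1 × 0.5150 = 80.906 N pressing into the surface.
The normal force is therefore N = mg cos 31° + F sin 31° = 93.435 + 80.906 = 174.341 N, and kinetic friction down the slope is μN = 0.41 × 174.341 = 71.480 N.
Along the incline: F cos 31° − mg sin 31° − μN = ma, so 134.666 − 56.135 − 71.480 = 10.9 a, giving a = 0.6469 m/s².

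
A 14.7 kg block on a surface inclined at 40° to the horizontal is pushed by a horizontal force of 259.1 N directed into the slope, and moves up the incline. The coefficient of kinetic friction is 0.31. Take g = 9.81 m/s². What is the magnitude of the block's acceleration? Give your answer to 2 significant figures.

1.4 m/s²

The horizontal push has components F cos 40° = 259.1 × 0.7660 = 198.471 N up the incline and F sin 40° = 259.1 × 0.6428 = 166.549 N pressing into the surface.
The normal force is therefore N = mg cos 40° + F sin 40° = 110.463 + 166.549 = 277.012 N, and kinetic friction down the slope is μN = 0.31 × 277.012 = 85.874 N.
Along the incline: F cos 40° − mg sin 40° − μN = ma, so 198.471 − 92.696 − 85.874 = 14.7 a, giving a = 1.3538 m/s².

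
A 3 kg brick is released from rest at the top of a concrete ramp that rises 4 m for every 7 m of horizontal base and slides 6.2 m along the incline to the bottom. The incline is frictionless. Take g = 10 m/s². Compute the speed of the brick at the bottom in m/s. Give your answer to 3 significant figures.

The weight component along the incline is mg sin 29.74° = 14.884 N and the normal force is N = mg cos 29.74° = 26.047 N.
With no friction, a = g sin 29.74° = 4.9614 m/s².
Starting from rest over a distance of 6.2 m, v² = 2aL = 2 × 4.9614 × 6.2 = 61.5214, so v = 7.8436 m/s.

7.84 m/s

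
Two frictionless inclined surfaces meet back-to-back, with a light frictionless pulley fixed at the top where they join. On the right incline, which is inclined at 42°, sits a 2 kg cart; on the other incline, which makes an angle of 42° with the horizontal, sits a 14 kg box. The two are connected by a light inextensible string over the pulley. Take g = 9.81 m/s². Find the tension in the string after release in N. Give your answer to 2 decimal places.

22.97 N

Resolve each weight along its own incline: the 2 kg mass has component 2 × 9.81 × sin 42° = 13.128 N down its slope, and the 14 kg mass has 14 × 9.81 × sin 42° = 91.898 N down its slope.
The 14 kg side's 91.898 N exceeds the other side's 13.128 N, so that mass slides down and the 2 kg mass slides up. Taking that direction as positive, Newton's second law for the whole system gives 91.898 − 13.128 = (2 + 14) a, so a = 78.770 / 16 = 4.9231 m/s².
For the 2 kg mass (up-slope positive): T − 13.128 = 2 × 4.9231, so T = 22.974 N.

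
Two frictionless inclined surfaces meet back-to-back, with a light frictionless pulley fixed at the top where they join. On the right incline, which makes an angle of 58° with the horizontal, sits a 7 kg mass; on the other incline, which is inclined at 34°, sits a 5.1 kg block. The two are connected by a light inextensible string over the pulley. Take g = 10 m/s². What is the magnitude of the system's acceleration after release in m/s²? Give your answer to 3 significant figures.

2.55 m/s²

Resolve each weight along its own incline: the 7 kg mass has component 7 × 10 × sin 58° = 59.363 N down its slope, and the 5.1 kg mass has 5.1 × 10 × sin 34° = 28.519 N down its slope.
The 7 kg side's 59.363 N exceeds the other side's 28.519 N, so that mass slides down and the 5.1 kg mass slides up. Taking that direction as positive, Newton's second law for the whole system gives 59.363 − 28.519 = (7 + 5.1) a, so a = 30.844 / 12.1 = 2.5491 m/s².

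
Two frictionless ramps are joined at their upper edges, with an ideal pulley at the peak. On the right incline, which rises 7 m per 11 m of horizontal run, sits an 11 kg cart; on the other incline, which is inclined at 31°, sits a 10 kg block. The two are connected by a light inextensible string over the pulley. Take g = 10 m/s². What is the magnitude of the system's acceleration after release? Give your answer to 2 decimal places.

Resolve each weight along its own incline: the 11 kg mass has component 11 × 10 × sin 32.47° = 59.056 N down its slope, and the 10 kg mass has 10 × 10 × sin 31° = 51.504 N down its slope.
The 11 kg side's 59.056 N exceeds the other side's 51.504 N, so that mass slides down and the 10 kg mass slides up. Taking that direction as positive, Newton's second law for the whole system gives 59.056 − 51.504 = (11 + 10) a, so a = 7.552 / 21 = 0.3596 m/s².

0.36 m/s²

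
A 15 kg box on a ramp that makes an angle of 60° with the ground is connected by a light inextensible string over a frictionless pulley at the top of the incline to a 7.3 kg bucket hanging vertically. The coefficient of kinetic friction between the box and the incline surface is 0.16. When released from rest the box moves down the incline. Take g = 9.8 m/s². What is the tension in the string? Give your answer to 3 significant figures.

85.9 N

For the box on the incline: the weight component along the slope is m₁g sin 60° = 15 × 9.8 × 0.8660 = 127.302 N and the normal force is N = m₁g cos 60° = 73.500 N.
Kinetic friction opposes the box's motion down the incline: f = μN = 0.16 × 73.500 = 11.760 N acting up the slope.
Newton's second law for the box (down-slope positive): 127.302 − 11.760 − T = 15 a. For the hanging bucket (upward positive): T − 7.3 × 9.8 = 7.3 a.
Adding the two equations eliminates T: 44.002 = 22.3 a, so a = 1.9732 m/s².
Then from the hanging bucket's equation, T = 7.3 × (9.8 + 1.9732) = 85.944 N.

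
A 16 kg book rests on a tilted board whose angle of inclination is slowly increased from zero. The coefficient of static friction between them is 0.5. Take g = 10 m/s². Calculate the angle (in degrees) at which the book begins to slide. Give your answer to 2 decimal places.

At the threshold of sliding, static friction is at its maximum μ_s N and exactly balances the weight component along the incline: mg sin θ = μ_s mg cos θ.
Hence tan θ = μ_s = 0.5, so θ = arctan(0.5) = 26.5651°.

26.57°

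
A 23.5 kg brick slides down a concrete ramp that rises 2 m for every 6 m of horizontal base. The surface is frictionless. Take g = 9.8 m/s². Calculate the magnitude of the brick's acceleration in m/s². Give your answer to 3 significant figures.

Resolving the weight along the incline: the component pulling the brick down the slope is mg sin 18.43° = 23.5 × 9.8 × 0.3162 = 72.821 N, and the normal force is N = mg cos 18.43° = 23.5 × 9.8 × 0.9487 = 218.486 N.
With no friction the net force along the incline is 72.821 N, so a = g sin 18.43° = 72.821 / 23.5 = 3.0988 m/s².

3.10 m/s²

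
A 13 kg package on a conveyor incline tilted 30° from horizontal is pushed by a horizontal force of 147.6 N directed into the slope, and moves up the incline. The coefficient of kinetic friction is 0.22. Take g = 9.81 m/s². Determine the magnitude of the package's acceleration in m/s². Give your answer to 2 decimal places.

The horizontal push has components F cos 30° = 147.6 × 0.8660 = 127.822 N up the incline and F sin 30° = 147.6 × 0.5000 = 73.800 N pressing into the surface.
The normal force is therefore N = mg cos 30° + F sin 30° = 110.441 + 73.800 = 184.241 N, and kinetic friction down the slope is μN = 0.22 × 184.241 = 40.533 N.
Along the incline: F cos 30° − mg sin 30° − μN = ma, so 127.822 − 63.765 − 40.533 = 13 a, giving a = 1.8095 m/s².

1.81 m/s²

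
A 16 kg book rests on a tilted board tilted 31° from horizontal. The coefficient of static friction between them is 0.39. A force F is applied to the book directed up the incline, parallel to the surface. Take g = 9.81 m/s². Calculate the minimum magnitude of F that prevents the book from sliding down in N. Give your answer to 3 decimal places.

The normal force is N = mg cos 31° = 134.541 N. With F at its minimum the book is on the verge of sliding down, so static friction is at its maximum μ_s N = 0.39 × 134.541 = 52.471 N and acts up the slope.
Equilibrium along the incline: F + μ_s N = mg sin 31°, so F = 80.840 − 52.471 = 28.369 N.

28.369 N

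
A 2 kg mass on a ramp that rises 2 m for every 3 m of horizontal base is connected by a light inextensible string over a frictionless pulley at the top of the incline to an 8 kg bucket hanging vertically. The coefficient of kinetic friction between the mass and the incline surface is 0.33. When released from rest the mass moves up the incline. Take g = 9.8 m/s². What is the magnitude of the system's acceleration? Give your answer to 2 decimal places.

For the mass on the incline: the weight component along the slope is m₁g sin 33.69° = 2 × 9.8 × 0.5547 = 10.872 N and the normal force is N = m₁g cos 33.69° = 16.308 N.
Kinetic friction opposes the mass's motion up the incline: f = μN = 0.33 × 16.308 = 5.382 N acting down the slope.
Newton's second law for the mass (up-slope positive): T − 10.872 − 5.382 = 2 a. For the hanging bucket (downward positive): 8 × 9.8 − T = 8 a.
Adding the two equations eliminates T: 62.146 = 10 a, so a = 6.2146 m/s².

6.21 m/s²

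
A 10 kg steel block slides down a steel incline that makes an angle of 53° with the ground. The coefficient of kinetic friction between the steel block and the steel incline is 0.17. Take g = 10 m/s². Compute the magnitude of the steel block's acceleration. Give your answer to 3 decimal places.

Resolving the weight along the incline: the component pulling the steel block down the slope is mg sin 53° = 10 × 10 × 0.7986 = 79.860 N, and the normal force is N = mg cos 53° = 10 × 10 × 0.6018 = 60.180 N.
Kinetic friction acts up the slope with magnitude f = μN = 0.17 × 60.180 = 10.231 N.
Net force along the incline is 79.860 − 10.231 = 69.629 N, so a = 69.629 / 10 = 6.9629 m/s².

6.963 m/s²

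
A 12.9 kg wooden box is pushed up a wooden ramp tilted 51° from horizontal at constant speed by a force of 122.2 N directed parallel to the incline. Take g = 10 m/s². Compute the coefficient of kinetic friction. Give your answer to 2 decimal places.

0.27

At constant speed ΣF = 0 along the incline. The applied 122.2 N acts up the slope; the weight component mg sin 51° = 100.252 N and kinetic friction μN both act down the slope.
So 122.2 = 100.252 + μ × 81.182, giving μ = (122.2 − 100.252) / 81.182 = 0.2704.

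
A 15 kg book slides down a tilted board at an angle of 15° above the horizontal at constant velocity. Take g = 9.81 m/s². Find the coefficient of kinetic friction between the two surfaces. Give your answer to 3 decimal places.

0.268

At constant velocity the net force along the incline is zero: mg sin 15° = μ mg cos 15°.
So μ = tan 15° = 0.2588 / 0.9659 = 0.2679.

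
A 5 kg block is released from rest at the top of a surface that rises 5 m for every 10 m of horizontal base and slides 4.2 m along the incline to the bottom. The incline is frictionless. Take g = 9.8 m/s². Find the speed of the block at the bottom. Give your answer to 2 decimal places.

6.07 m/s

The weight component along the incline is mg sin 26.57° = 21.913 N and the normal force is N = mg cos 26.57° = 43.827 N.
With no friction, a = g sin 26.57° = 4.3827 m/s².
Starting from rest over a distance of 4.2 m, v² = 2aL = 2 × 4.3827 × 4.2 = 36.8147, so v = 6.0675 m/s.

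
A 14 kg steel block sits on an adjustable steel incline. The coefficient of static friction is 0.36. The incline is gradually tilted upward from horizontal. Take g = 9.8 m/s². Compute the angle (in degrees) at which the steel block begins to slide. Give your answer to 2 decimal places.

At the threshold of sliding, static friction is at its maximum μ_s N and exactly balances the weight component along the incline: mg sin θ = μ_s mg cos θ.
Hence tan θ = μ_s = 0.36, so θ = arctan(0.36) = 19.7989°.

19.80°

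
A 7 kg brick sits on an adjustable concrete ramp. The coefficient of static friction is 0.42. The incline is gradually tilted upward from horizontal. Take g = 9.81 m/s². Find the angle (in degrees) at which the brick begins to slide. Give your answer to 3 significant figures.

22.8°

At the threshold of sliding, static friction is at its maximum μ_s N and exactly balances the weight component along the incline: mg sin θ = μ_s mg cos θ.
Hence tan θ = μ_s = 0.42, so θ = arctan(0.42) = 22.7824°.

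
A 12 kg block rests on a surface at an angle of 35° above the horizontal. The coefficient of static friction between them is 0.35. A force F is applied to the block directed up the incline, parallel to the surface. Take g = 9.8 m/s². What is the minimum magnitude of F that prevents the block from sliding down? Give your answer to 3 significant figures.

33.7 N

The normal force is N = mg cos 35° = 96.332 N. With F at its minimum the block is on the verge of sliding down, so static friction is at its maximum μ_s N = 0.35 × 96.332 = 33.716 N and acts up the slope.
Equilibrium along the incline: F + μ_s N = mg sin 35°, so F = 67.453 − 33.716 = 33.737 N.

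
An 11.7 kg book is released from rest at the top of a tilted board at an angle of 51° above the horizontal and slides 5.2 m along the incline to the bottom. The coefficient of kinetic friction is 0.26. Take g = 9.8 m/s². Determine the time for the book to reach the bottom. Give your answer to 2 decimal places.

1.32 s

The weight component along the incline is mg sin 51° = 89.108 N and the normal force is N = mg cos 51° = 72.158 N.
Friction up the slope is f = μN = 0.26 × 72.158 = 18.761 N, so the net downslope force is 89.108 − 18.761 = 70.347 N and a = 70.347 / 11.7 = 6.0126 m/s².
Starting from rest, L = ½at², so t = √(2L/a) = √(2 × 5.2 / 6.0126) = 1.3152 s.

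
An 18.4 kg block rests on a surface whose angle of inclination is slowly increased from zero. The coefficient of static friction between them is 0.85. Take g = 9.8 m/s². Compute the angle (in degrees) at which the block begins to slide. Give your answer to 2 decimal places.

40.36°

At the threshold of sliding, static friction is at its maximum μ_s N and exactly balances the weight component along the incline: mg sin θ = μ_s mg cos θ.
Hence tan θ = μ_s = 0.85, so θ = arctan(0.85) = 40.3645°.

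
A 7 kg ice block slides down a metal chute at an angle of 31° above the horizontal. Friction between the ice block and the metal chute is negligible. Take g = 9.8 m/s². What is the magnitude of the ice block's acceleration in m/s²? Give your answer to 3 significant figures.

5.05 m/s²

Resolving the weight along the incline: the component pulling the ice block down the slope is mg sin 31° = 7 × 9.8 × 0.5150 = 35.329 N, and the normal force is N = mg cos 31° = 7 × 9.8 × 0.8572 = 58.804 N.
With no friction the net force along the incline is 35.329 N, so a = g sin 31° = 35.329 / 7 = 5.0470 m/s².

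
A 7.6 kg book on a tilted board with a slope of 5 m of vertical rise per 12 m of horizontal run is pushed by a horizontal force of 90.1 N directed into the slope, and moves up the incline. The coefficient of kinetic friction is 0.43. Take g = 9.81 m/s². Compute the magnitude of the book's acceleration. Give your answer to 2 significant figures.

1.3 m/s²

The horizontal push has components F cos 22.62° = 90.1 × 0.9231 = 83.171 N up the incline and F sin 22.62° = 90.1 × 0.3846 = 34.652 N pressing into the surface.
The normal force is therefore N = mg cos 22.62° + F sin 22.62° = 68.823 + 34.652 = 103.475 N, and kinetic friction down the slope is μN = 0.43 × 103.475 = 44.494 N.
Along the incline: F cos 22.62° − mg sin 22.62° − μN = ma, so 83.171 − 28.674 − 44.494 = 7.6 a, giving a = 1.3162 m/s².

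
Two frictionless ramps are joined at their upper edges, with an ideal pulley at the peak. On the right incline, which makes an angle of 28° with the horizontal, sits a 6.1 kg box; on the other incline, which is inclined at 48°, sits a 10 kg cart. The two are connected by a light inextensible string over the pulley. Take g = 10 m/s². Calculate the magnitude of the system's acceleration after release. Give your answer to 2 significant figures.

Resolve each weight along its own incline: the 6.1 kg mass has component 6.1 × 10 × sin 28° = 28.638 N down its slope, and the 10 kg mass has 10 × 10 × sin 48° = 74.314 N down its slope.
The 10 kg side's 74.314 N exceeds the other side's 28.638 N, so that mass slides down and the 6.1 kg mass slides up. Taking that direction as positive, Newton's second law for the whole system gives 74.314 − 28.638 = (6.1 + 10) a, so a = 45.676 / 16.1 = 2.8370 m/s².

2.8 m/s²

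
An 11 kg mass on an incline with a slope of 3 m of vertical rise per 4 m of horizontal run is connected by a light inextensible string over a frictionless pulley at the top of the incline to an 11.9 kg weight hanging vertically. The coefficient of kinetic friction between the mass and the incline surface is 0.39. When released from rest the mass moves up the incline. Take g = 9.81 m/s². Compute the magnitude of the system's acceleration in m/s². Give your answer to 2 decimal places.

For the mass on the incline: the weight component along the slope is m₁g sin 36.87° = 11 × 9.81 × 0.6000 = 64.746 N and the normal force is N = m₁g cos 36.87° = 86.328 N.
Kinetic friction opposes the mass's motion up the incline: f = μN = 0.39 × 86.328 = 33.668 N acting down the slope.
Newton's second law for the mass (up-slope positive): T − 64.746 − 33.668 = 11 a. For the hanging weight (downward positive): 11.9 × 9.81 − T = 11.9 a.
Adding the two equations eliminates T: 18.325 = 22.9 a, so a = 0.8002 m/s².

0.80 m/s²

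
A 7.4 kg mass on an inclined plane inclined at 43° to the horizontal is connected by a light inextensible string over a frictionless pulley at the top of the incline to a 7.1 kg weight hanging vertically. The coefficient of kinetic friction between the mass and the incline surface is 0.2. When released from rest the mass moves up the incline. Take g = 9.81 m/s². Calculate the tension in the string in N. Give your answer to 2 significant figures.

For the mass on the incline: the weight component along the slope is m₁g sin 43° = 7.4 × 9.81 × 0.6820 = 49.509 N and the normal force is N = m₁g cos 43° = 53.092 N.
Kinetic friction opposes the mass's motion up the incline: f = μN = 0.2 × 53.092 = 10.618 N acting down the slope.
Newton's second law for the mass (up-slope positive): T − 49.509 − 10.618 = 7.4 a. For the hanging weight (downward positive): 7.1 × 9.81 − T = 7.1 a.
Adding the two equations eliminates T: 9.524 = 14.5 a, so a = 0.6568 m/s².
Then from the hanging weight's equation, T = 7.1 × (9.81 − 0.6568) = 64.988 N.

65 N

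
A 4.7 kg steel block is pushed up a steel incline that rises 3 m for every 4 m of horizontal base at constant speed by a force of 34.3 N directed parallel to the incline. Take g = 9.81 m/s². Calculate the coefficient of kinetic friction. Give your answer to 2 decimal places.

At constant speed ΣF = 0 along the incline. The applied 34.3 N acts up the slope; the weight component mg sin 36.87° = 27.664 N and kinetic friction μN both act down the slope.
So 34.3 = 27.664 + μ × 36.886, giving μ = (34.3 − 27.664) / 36.886 = 0.1799.

0.18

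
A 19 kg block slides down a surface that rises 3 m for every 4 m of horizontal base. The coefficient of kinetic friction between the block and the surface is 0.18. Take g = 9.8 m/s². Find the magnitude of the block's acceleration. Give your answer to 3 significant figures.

Resolving the weight along the incline: the component pulling the block down the slope is mg sin 36.87° = 19 × 9.8 × 0.6000 = 111.720 N, and the normal force is N = mg cos 36.87° = 19 × 9.8 × 0.8000 = 148.960 N.
Kinetic friction acts up the slope with magnitude f = μN = 0.18 × 148.960 = 26.813 N.
Net force along the incline is 111.720 − 26.813 = 84.907 N, so a = 84.907 / 19 = 4.4688 m/s².

4.47 m/s²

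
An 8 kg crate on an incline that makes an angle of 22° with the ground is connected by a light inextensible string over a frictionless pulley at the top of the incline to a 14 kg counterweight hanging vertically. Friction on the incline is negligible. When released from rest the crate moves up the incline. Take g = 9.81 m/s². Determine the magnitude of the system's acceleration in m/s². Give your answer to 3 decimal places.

4.906 m/s²

For the crate on the incline: the weight component along the slope is m₁g sin 22° = 8 × 9.81 × 0.3746 = 29.399 N and the normal force is N = m₁g cos 22° = 72.765 N.
Newton's second law for the crate (up-slope positive): T − 29.399 = 8 a. For the hanging counterweight (downward positive): 14 × 9.81 − T = 14 a.
Adding the two equations eliminates T: 107.941 = 22 a, so a = 4.9064 m/s².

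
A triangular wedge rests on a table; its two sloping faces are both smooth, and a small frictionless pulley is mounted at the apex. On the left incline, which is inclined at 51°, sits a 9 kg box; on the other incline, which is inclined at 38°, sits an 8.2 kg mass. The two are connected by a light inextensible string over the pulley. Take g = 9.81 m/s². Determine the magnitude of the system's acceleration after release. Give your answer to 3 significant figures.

Resolve each weight along its own incline: the 9 kg mass has component 9 × 9.81 × sin 51° = 68.614 N down its slope, and the 8.2 kg mass has 8.2 × 9.81 × sin 38° = 49.525 N down its slope.
The 9 kg side's 68.614 N exceeds the other side's 49.525 N, so that mass slides down and the 8.2 kg mass slides up. Taking that direction as positive, Newton's second law for the whole system gives 68.614 − 49.525 = (9 + 8.2) a, so a = 19.089 / 17.2 = 1.1098 m/s².

1.11 m/s²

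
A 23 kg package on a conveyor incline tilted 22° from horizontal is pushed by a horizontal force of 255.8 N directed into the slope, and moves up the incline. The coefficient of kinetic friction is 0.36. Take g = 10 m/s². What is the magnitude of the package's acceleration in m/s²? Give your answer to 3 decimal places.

The horizontal push has components F cos 22° = 255.8 × 0.9272 = 237.178 N up the incline and F sin 22° = 255.8 × 0.3746 = 95.823 N pressing into the surface.
The normal force is therefore N = mg cos 22° + F sin 22° = 213.256 + 95.823 = 309.079 N, and kinetic friction down the slope is μN = 0.36 × 309.079 = 111.268 N.
Along the incline: F cos 22° − mg sin 22° − μN = ma, so 237.178 − 86.158 − 111.268 = 23 a, giving a = 1.7283 m/s².

1.728 m/s²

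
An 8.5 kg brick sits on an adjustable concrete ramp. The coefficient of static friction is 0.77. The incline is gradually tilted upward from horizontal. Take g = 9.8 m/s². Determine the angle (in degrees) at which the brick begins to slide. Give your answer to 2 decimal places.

37.60°

At the threshold of sliding, static friction is at its maximum μ_s N and exactly balances the weight component along the incline: mg sin θ = μ_s mg cos θ.
Hence tan θ = μ_s = 0.77, so θ = arctan(0.77) = 37.5963°.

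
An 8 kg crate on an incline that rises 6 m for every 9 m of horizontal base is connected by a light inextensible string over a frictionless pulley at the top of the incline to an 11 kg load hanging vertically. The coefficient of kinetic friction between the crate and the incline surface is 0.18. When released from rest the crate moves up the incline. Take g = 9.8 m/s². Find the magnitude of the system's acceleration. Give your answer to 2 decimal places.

2.77 m/s²

For the crate on the incline: the weight component along the slope is m₁g sin 33.69° = 8 × 9.8 × 0.5547 = 43.488 N and the normal force is N = m₁g cos 33.69° = 65.233 N.
Kinetic friction opposes the crate's motion up the incline: f = μN = 0.18 × 65.233 = 11.742 N acting down the slope.
Newton's second law for the crate (up-slope positive): T − 43.488 − 11.742 = 8 a. For the hanging load (downward positive): 11 × 9.8 − T = 11 a.
Adding the two equations eliminates T: 52.570 = 19 a, so a = 2.7668 m/s².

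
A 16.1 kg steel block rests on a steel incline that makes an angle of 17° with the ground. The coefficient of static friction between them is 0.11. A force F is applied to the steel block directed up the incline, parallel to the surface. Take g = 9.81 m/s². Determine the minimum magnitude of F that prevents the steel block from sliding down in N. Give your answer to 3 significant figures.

29.6 N

The normal force is N = mg cos 17° = 151.040 N. With F at its minimum the steel block is on the verge of sliding down, so static friction is at its maximum μ_s N = 0.11 × 151.040 = 16.614 N and acts up the slope.
Equilibrium along the incline: F + μ_s N = mg sin 17°, so F = 46.177 − 16.614 = 29.563 N.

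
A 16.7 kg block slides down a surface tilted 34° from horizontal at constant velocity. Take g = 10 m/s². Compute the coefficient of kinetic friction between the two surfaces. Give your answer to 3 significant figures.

0.675

At constant velocity the net force along the incline is zero: mg sin 34° = μ mg cos 34°.
So μ = tan 34° = 0.5592 / 0.8290 = 0.6745.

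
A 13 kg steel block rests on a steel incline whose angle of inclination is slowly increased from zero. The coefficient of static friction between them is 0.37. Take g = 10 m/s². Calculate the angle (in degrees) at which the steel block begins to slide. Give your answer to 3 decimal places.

At the threshold of sliding, static friction is at its maximum μ_s N and exactly balances the weight component along the incline: mg sin θ = μ_s mg cos θ.
Hence tan θ = μ_s = 0.37, so θ = arctan(0.37) = 20.3045°.

20.304°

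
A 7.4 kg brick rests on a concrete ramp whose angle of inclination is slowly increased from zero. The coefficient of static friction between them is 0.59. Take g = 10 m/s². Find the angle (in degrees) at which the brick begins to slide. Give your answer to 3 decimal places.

At the threshold of sliding, static friction is at its maximum μ_s N and exactly balances the weight component along the incline: mg sin θ = μ_s mg cos θ.
Hence tan θ = μ_s = 0.59, so θ = arctan(0.59) = 30.5406°.

30.541°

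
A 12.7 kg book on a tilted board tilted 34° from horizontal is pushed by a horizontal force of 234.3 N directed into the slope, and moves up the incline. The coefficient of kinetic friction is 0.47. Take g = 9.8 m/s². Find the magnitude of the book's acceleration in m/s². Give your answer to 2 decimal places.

1.15 m/s²

The horizontal push has components F cos 34° = 234.3 × 0.8290 = 194.235 N up the incline and F sin 34° = 234.3 × 0.5592 = 131.021 N pressing into the surface.
The normal force is therefore N = mg cos 34° + F sin 34° = 103.177 + 131.021 = 234.198 N, and kinetic friction down the slope is μN = 0.47 × 234.198 = 110.073 N.
Along the incline: F cos 34° − mg sin 34° − μN = ma, so 194.235 − 69.598 − 110.073 = 12.7 a, giving a = 1.1468 m/s².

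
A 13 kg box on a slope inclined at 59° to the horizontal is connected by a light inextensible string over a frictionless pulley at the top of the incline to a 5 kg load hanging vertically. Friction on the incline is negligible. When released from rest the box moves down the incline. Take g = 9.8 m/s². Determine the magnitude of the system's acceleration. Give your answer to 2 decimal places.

For the box on the incline: the weight component along the slope is m₁g sin 59° = 13 × 9.8 × 0.8572 = 109.207 N and the normal force is N = m₁g cos 59° = 65.616 N.
Newton's second law for the box (down-slope positive): 109.207 − T = 13 a. For the hanging load (upward positive): T − 5 × 9.8 = 5 a.
Adding the two equations eliminates T: 60.207 = 18 a, so a = 3.3448 m/s².

3.34 m/s²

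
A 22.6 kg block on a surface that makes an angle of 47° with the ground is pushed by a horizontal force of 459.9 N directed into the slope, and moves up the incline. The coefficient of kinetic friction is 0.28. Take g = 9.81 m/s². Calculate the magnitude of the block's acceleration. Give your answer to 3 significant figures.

The horizontal push has components F cos 47° = 459.9 × 0.6820 = 313.652 N up the incline and F sin 47° = 459.9 × 0.7314 = 336.371 N pressing into the surface.
The normal force is therefore N = mg cos 47° + F sin 47° = 151.203 + 336.371 = 487.574 N, and kinetic friction down the slope is μN = 0.28 × 487.574 = 136.521 N.
Along the incline: F cos 47° − mg sin 47° − μN = ma, so 313.652 − 162.156 − 136.521 = 22.6 a, giving a = 0.6626 m/s².

0.663 m/s²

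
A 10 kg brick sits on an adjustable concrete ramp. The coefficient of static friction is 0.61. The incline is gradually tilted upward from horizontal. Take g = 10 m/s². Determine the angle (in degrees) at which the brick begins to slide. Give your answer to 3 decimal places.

31.383°

At the threshold of sliding, static friction is at its maximum μ_s N and exactly balances the weight component along the incline: mg sin θ = μ_s mg cos θ.
Hence tan θ = μ_s = 0.61, so θ = arctan(0.61) = 31.3832°.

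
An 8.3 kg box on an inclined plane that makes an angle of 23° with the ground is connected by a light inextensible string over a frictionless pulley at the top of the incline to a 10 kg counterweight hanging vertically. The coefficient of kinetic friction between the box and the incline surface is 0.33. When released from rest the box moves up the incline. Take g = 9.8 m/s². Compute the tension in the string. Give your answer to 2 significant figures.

For the box on the incline: the weight component along the slope is m₁g sin 23° = 8.3 × 9.8 × 0.3907 = 31.780 N and the normal force is N = m₁g cos 23° = 74.874 N.
Kinetic friction opposes the box's motion up the incline: f = μN = 0.33 × 74.874 = 24.708 N acting down the slope.
Newton's second law for the box (up-slope positive): T − 31.780 − 24.708 = 8.3 a. For the hanging counterweight (downward positive): 10 × 9.8 − T = 10 a.
Adding the two equations eliminates T: 41.512 = 18.3 a, so a = 2.2684 m/s².
Then from the hanging counterweight's equation, T = 10 × (9.8 − 2.2684) = 75.316 N.

75 N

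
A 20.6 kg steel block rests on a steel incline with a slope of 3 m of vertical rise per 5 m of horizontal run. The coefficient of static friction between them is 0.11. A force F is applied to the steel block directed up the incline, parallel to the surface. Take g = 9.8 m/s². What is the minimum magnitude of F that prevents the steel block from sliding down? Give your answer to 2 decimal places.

84.82 N

The normal force is N = mg cos 30.96° = 173.111 N. With F at its minimum the steel block is on the verge of sliding down, so static friction is at its maximum μ_s N = 0.11 × 173.111 = 19.042 N and acts up the slope.
Equilibrium along the incline: F + μ_s N = mg sin 30.96°, so F = 103.866 − 19.042 = 84.824 N.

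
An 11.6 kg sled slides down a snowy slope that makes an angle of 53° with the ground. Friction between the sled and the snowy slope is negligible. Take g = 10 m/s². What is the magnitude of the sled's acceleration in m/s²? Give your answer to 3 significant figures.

Resolving the weight along the incline: the component pulling the sled down the slope is mg sin 53° = 11.6 × 10 × 0.7986 = 92.638 N, and the normal force is N = mg cos 53° = 11.6 × 10 × 0.6018 = 69.809 N.
With no friction the net force along the incline is 92.638 N, so a = g sin 53° = 92.638 / 11.6 = 7.9860 m/s².

7.99 m/s²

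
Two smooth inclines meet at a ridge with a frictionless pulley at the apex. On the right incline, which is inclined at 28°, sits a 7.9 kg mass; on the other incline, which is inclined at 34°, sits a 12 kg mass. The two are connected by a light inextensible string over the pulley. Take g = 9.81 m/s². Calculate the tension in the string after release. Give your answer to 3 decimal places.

48.073 N

Resolve each weight along its own incline: the 7.9 kg mass has component 7.9 × 9.81 × sin 28° = 36.384 N down its slope, and the 12 kg mass has 12 × 9.81 × sin 34° = 65.828 N down its slope.
The 12 kg side's 65.828 N exceeds the other side's 36.384 N, so that mass slides down and the 7.9 kg mass slides up. Taking that direction as positive, Newton's second law for the whole system gives 65.828 − 36.384 = (7.9 + 12) a, so a = 29.444 / 19.9 = 1.4796 m/s².
For the 7.9 kg mass (up-slope positive): T − 36.384 = 7.9 × 1.4796, so T = 48.073 N.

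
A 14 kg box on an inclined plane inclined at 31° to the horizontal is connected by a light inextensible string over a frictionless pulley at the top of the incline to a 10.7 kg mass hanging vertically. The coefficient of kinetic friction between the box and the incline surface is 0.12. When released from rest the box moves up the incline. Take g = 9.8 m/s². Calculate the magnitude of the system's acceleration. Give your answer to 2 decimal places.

0.81 m/s²

For the box on the incline: the weight component along the slope is m₁g sin 31° = 14 × 9.8 × 0.5150 = 70.658 N and the normal force is N = m₁g cos 31° = 117.603 N.
Kinetic friction opposes the box's motion up the incline: f = μN = 0.12 × 117.603 = 14.112 N acting down the slope.
Newton's second law for the box (up-slope positive): T − 70.658 − 14.112 = 14 a. For the hanging mass (downward positive): 10.7 × 9.8 − T = 10.7 a.
Adding the two equations eliminates T: 20.090 = 24.7 a, so a = 0.8134 m/s².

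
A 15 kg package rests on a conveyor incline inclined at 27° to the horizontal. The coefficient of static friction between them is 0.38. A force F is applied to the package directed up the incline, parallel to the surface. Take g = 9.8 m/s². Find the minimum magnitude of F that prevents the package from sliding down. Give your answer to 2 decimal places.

The normal force is N = mg cos 27° = 130.978 N. With F at its minimum the package is on the verge of sliding down, so static friction is at its maximum μ_s N = 0.38 × 130.978 = 49.772 N and acts up the slope.
Equilibrium along the incline: F + μ_s N = mg sin 27°, so F = 66.737 − 49.772 = 16.965 N.

16.96 N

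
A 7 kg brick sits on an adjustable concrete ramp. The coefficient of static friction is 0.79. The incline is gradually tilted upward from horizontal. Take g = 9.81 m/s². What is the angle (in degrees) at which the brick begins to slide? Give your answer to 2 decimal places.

38.31°

At the threshold of sliding, static friction is at its maximum μ_s N and exactly balances the weight component along the incline: mg sin θ = μ_s mg cos θ.
Hence tan θ = μ_s = 0.79, so θ = arctan(0.79) = 38.3087°.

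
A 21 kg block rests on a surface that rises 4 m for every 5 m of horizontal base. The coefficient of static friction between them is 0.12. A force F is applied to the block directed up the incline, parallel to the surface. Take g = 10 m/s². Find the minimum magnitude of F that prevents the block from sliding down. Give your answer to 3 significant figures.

The normal force is N = mg cos 38.66° = 163.982 N. With F at its minimum the block is on the verge of sliding down, so static friction is at its maximum μ_s N = 0.12 × 163.982 = 19.678 N and acts up the slope.
Equilibrium along the incline: F + μ_s N = mg sin 38.66°, so F = 131.186 − 19.678 = 111.508 N.

112 N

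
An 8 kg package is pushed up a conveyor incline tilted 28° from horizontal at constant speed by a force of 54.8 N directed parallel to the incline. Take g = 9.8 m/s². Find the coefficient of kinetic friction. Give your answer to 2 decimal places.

0.26

At constant speed ΣF = 0 along the incline. The applied 54.8 N acts up the slope; the weight component mg sin 28° = 36.807 N and kinetic friction μN both act down the slope.
So 54.8 = 36.807 + μ × 69.223, giving μ = (54.8 − 36.807) / 69.223 = 0.2599.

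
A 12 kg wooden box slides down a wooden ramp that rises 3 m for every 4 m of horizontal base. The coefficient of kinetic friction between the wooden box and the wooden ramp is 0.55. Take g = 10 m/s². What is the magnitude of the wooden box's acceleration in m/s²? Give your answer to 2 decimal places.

1.60 m/s²

Resolving the weight along the incline: the component pulling the wooden box down the slope is mg sin 36.87° = 12 × 10 × 0.6000 = 72.000 N, and the normal force is N = mg cos 36.87° = 12 × 10 × 0.8000 = 96.000 N.
Kinetic friction acts up the slope with magnitude f = μN = 0.55 × 96.000 = 52.800 N.
Net force along the incline is 72.000 − 52.800 = 19.200 N, so a = 19.200 / 12 = 1.6000 m/s².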